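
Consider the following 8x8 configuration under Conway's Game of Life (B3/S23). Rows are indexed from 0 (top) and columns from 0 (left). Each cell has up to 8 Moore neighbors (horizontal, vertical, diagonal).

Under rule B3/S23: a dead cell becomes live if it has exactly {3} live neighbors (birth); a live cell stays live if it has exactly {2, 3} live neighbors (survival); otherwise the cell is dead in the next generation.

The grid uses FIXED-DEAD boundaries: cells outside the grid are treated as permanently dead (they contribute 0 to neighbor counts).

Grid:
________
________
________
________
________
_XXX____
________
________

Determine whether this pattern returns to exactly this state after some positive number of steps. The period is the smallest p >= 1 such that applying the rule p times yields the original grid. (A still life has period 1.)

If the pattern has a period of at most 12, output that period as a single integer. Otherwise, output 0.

Answer: 2

Derivation:
Simulating and comparing each generation to the original:
Gen 0 (original, given above): 3 live cells
Gen 1: 3 live cells, differs from original
Gen 2: 3 live cells, MATCHES original -> period = 2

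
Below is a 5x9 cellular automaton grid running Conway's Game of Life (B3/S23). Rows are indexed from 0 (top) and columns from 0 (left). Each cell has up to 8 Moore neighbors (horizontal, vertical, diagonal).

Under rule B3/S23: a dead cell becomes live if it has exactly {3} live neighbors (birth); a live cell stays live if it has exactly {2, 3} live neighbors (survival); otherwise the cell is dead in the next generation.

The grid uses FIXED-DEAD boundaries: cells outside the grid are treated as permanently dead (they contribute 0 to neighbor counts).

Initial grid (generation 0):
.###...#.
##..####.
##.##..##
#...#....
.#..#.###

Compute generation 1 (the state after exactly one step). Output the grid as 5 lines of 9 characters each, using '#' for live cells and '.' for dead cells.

Answer: ######.#.
.....#...
..##...##
#.#.#.#..
.....#.#.

Derivation:
Simulating step by step:
Generation 0 (given above): 23 live cells
Generation 1: 18 live cells
(generation 1 grid is the final answer)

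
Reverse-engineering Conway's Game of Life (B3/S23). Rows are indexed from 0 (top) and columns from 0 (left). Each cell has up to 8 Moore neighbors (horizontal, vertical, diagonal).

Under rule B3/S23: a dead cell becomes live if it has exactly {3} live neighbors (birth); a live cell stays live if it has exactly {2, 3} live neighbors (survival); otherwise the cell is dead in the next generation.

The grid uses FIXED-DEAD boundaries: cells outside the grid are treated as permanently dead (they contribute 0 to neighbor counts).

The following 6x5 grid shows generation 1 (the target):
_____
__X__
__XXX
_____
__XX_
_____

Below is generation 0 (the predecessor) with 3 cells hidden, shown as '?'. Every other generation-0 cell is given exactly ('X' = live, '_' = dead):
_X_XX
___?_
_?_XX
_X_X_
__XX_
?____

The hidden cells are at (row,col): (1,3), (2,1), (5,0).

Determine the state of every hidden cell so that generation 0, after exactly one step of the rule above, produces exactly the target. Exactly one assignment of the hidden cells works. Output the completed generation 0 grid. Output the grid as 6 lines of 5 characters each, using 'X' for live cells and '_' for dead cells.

Hidden generation-0 cells (in order): (1,3), (2,1), (5,0).
A hidden cell only influences target cells in its own 3x3 neighborhood. Try each of the 2^3 = 8 assignments, step the completed generation 0 forward once under B3/S23, and compare with the target:
  (1,3)=_ (2,1)=_ (5,0)=_ -> step reproduces the target at every cell -> ACCEPT
  (1,3)=_ (2,1)=_ (5,0)=X -> step gives (4,1)='X' but target has '_' -> reject
  (1,3)=_ (2,1)=X (5,0)=_ -> step gives (1,2)='_' but target has 'X' -> reject
  (1,3)=_ (2,1)=X (5,0)=X -> step gives (1,2)='_' but target has 'X' -> reject
  (1,3)=X (2,1)=_ (5,0)=_ -> step gives (0,2)='X' but target has '_' -> reject
  (1,3)=X (2,1)=_ (5,0)=X -> step gives (0,2)='X' but target has '_' -> reject
  (1,3)=X (2,1)=X (5,0)=_ -> step gives (0,2)='X' but target has '_' -> reject
  (1,3)=X (2,1)=X (5,0)=X -> step gives (0,2)='X' but target has '_' -> reject
Unique solution: (1,3)=dead, (2,1)=dead, (5,0)=dead.
Check: live-neighbor counts of every cell in the completed generation 0:
10211
11344
11322
11544
12322
01221
Applying B3/S23 to generation 0 with these counts gives:
_____
__X__
__XXX
_____
__XX_
_____
which matches the target exactly.

Answer: _X_XX
_____
___XX
_X_X_
__XX_
_____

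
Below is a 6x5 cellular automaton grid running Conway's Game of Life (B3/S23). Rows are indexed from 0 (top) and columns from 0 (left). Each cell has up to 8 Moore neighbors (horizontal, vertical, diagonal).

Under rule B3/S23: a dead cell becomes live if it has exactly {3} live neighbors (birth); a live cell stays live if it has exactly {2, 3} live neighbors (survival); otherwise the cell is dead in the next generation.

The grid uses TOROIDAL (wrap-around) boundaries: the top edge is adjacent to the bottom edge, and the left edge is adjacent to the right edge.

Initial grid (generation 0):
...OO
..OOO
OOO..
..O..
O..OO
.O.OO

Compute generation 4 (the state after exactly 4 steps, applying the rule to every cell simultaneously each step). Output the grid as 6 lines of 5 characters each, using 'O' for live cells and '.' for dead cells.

Answer: .....
.....
.....
.....
.....
.....

Derivation:
Simulating step by step:
Generation 0 (given above): 15 live cells
Generation 1: 5 live cells
.....
.....
O...O
..O..
OO...
.....
Generation 2: 2 live cells
.....
.....
.....
....O
.O...
.....
Generation 3: 0 live cells
.....
.....
.....
.....
.....
.....
Generation 4: 0 live cells
(generation 4 grid is the final answer)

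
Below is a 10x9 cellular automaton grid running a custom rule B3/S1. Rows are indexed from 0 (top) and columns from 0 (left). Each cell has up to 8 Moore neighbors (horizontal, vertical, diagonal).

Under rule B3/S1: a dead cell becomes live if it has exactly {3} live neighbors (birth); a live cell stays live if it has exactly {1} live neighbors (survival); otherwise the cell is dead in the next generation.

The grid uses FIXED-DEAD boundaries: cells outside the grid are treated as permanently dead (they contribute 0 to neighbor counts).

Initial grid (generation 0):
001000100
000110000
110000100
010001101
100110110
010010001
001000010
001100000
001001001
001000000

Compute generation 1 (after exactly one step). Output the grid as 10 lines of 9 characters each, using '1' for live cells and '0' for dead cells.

Answer: 001100000
011011000
001010010
001010001
011000001
001001100
010000010
010000000
010000000
001000000

Derivation:
Simulating step by step:
Generation 0 (given above): 27 live cells
Generation 1: 23 live cells
(generation 1 grid is the final answer)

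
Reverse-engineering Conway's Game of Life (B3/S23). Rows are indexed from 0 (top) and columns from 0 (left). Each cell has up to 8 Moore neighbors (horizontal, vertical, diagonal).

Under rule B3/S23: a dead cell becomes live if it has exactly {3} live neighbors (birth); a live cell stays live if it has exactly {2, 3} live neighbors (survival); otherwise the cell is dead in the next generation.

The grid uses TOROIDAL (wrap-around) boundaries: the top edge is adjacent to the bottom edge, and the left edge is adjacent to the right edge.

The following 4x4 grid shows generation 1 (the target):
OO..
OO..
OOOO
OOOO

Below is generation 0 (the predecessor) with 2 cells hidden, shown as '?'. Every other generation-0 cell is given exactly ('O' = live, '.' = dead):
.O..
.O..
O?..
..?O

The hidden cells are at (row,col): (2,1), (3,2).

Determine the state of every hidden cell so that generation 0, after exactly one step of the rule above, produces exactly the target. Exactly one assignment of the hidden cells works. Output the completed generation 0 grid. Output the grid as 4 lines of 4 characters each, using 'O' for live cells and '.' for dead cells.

Answer: .O..
.O..
O...
..OO

Derivation:
Hidden generation-0 cells (in order): (2,1), (3,2).
A hidden cell only influences target cells in its own 3x3 neighborhood. Try each of the 2^2 = 4 assignments, step the completed generation 0 forward once under B3/S23, and compare with the target:
  (2,1)=. (3,2)=. -> step gives (0,1)='.' but target has 'O' -> reject
  (2,1)=. (3,2)=O -> step reproduces the target at every cell -> ACCEPT
  (2,1)=O (3,2)=. -> step gives (0,1)='.' but target has 'O' -> reject
  (2,1)=O (3,2)=O -> step gives (1,0)='.' but target has 'O' -> reject
Unique solution: (2,1)=dead, (3,2)=live.
Check: live-neighbor counts of every cell in the completed generation 0:
3242
3221
2333
3322
Applying B3/S23 to generation 0 with these counts gives:
OO..
OO..
OOOO
OOOO
which matches the target exactly.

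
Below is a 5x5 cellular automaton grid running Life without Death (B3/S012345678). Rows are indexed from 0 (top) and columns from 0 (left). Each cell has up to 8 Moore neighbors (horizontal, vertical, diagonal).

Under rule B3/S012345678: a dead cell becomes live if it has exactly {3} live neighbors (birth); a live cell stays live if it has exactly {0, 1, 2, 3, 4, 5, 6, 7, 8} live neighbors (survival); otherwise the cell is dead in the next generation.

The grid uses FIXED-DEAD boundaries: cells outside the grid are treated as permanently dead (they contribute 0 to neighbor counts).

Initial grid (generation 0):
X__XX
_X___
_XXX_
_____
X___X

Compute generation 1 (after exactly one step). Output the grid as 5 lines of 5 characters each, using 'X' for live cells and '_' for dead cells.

Answer: X__XX
XX__X
_XXX_
_XXX_
X___X

Derivation:
Simulating step by step:
Generation 0 (given above): 9 live cells
Generation 1: 14 live cells
(generation 1 grid is the final answer)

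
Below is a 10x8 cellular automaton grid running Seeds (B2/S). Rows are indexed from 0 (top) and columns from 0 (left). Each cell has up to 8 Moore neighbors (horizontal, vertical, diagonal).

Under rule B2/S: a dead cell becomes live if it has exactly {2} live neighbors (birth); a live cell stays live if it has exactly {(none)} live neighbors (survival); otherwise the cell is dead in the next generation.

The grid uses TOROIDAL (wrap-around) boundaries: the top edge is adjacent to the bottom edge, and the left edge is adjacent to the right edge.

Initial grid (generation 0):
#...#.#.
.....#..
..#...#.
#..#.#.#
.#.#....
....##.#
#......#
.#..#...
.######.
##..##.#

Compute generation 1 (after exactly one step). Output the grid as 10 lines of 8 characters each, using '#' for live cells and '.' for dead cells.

Simulating step by step:
Generation 0 (given above): 30 live cells
Generation 1: 12 live cells
(generation 1 grid is the final answer)

Answer: ...#....
.#.##...
##.#....
........
........
.###....
.#.#....
........
........
........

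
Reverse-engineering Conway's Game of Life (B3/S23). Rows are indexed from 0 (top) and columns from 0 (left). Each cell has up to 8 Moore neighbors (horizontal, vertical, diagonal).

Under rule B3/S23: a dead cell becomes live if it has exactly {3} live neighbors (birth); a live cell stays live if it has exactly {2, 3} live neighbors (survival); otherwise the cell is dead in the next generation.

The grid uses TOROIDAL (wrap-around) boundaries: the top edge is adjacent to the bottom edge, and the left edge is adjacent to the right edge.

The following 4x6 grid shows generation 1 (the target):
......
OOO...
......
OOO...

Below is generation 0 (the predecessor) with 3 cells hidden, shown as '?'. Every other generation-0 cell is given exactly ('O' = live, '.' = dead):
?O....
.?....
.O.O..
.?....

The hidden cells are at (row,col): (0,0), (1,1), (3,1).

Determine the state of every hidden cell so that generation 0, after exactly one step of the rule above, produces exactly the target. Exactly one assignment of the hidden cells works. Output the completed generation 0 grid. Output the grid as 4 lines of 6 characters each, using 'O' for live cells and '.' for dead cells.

Hidden generation-0 cells (in order): (0,0), (1,1), (3,1).
A hidden cell only influences target cells in its own 3x3 neighborhood. Try each of the 2^3 = 8 assignments, step the completed generation 0 forward once under B3/S23, and compare with the target:
  (0,0)=. (1,1)=. (3,1)=. -> step gives (1,0)='.' but target has 'O' -> reject
  (0,0)=. (1,1)=. (3,1)=O -> step gives (1,0)='.' but target has 'O' -> reject
  (0,0)=. (1,1)=O (3,1)=. -> step gives (1,2)='.' but target has 'O' -> reject
  (0,0)=. (1,1)=O (3,1)=O -> step gives (0,0)='O' but target has '.' -> reject
  (0,0)=O (1,1)=. (3,1)=. -> step reproduces the target at every cell -> ACCEPT
  (0,0)=O (1,1)=. (3,1)=O -> step gives (0,0)='O' but target has '.' -> reject
  (0,0)=O (1,1)=O (3,1)=. -> step gives (0,0)='O' but target has '.' -> reject
  (0,0)=O (1,1)=O (3,1)=O -> step gives (0,0)='O' but target has '.' -> reject
Unique solution: (0,0)=live, (1,1)=dead, (3,1)=dead.
Check: live-neighbor counts of every cell in the completed generation 0:
111001
333111
102010
333111
Applying B3/S23 to generation 0 with these counts gives:
......
OOO...
......
OOO...
which matches the target exactly.

Answer: OO....
......
.O.O..
......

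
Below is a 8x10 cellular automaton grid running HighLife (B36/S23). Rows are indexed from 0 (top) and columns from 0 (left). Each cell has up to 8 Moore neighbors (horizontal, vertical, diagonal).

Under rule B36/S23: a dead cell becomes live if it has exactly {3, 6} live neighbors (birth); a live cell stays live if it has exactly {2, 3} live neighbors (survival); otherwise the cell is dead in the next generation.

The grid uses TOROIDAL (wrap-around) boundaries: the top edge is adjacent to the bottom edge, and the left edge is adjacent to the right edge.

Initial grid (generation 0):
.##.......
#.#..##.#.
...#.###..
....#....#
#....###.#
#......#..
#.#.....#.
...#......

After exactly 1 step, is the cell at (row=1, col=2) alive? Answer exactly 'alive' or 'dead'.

Answer: alive

Derivation:
Simulating step by step:
Generation 0 (given above): 24 live cells
Generation 1: 25 live cells
.###......
..####....
...#...###
#...#.#..#
#....###.#
#......#..
.#.......#
...#......

Cell (1,2) at generation 1: 1 -> alive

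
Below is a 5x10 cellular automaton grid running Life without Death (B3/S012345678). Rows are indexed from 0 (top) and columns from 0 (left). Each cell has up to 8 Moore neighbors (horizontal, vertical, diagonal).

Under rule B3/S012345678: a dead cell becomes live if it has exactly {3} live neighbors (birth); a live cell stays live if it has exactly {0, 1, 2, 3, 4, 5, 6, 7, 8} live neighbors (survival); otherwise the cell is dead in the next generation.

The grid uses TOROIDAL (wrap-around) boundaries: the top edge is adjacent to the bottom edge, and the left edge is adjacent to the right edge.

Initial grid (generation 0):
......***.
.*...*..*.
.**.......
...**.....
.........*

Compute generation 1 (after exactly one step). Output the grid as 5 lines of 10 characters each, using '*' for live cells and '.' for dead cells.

Simulating step by step:
Generation 0 (given above): 11 live cells
Generation 1: 19 live cells
(generation 1 grid is the final answer)

Answer: ......****
.**..**.*.
.****.....
..***.....
.......***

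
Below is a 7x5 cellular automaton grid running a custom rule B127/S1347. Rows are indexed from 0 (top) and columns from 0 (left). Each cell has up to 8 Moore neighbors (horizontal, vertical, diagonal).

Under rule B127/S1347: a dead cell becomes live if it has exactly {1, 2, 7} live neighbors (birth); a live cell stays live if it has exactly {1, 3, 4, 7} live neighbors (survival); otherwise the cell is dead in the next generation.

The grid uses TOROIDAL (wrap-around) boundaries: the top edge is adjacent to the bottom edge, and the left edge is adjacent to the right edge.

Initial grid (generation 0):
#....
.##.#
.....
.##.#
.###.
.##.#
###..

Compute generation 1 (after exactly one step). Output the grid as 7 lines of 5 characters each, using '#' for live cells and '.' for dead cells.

Answer: #....
..###
....#
.##.#
.....
.....
#.#..

Derivation:
Simulating step by step:
Generation 0 (given above): 16 live cells
Generation 1: 10 live cells
(generation 1 grid is the final answer)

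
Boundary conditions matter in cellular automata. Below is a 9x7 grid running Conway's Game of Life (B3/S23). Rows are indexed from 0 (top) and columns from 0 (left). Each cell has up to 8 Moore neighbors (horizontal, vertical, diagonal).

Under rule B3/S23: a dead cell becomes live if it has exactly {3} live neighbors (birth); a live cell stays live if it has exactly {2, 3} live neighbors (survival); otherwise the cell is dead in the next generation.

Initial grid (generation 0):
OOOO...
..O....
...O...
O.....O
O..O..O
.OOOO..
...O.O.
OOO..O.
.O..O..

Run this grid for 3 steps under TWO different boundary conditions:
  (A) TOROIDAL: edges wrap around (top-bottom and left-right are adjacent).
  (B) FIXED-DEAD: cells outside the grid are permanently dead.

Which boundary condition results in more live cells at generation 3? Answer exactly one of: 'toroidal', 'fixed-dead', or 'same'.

Under TOROIDAL boundary, generation 3:
.......
.......
.......
O....O.
.O...O.
.......
.O.....
..OO...
..OO...
Population = 9

Under FIXED-DEAD boundary, generation 3:
.......
.......
.......
....OO.
....O.O
OO.....
OO....O
...OOO.
...OO..
Population = 14

Comparison: toroidal=9, fixed-dead=14 -> fixed-dead

Answer: fixed-dead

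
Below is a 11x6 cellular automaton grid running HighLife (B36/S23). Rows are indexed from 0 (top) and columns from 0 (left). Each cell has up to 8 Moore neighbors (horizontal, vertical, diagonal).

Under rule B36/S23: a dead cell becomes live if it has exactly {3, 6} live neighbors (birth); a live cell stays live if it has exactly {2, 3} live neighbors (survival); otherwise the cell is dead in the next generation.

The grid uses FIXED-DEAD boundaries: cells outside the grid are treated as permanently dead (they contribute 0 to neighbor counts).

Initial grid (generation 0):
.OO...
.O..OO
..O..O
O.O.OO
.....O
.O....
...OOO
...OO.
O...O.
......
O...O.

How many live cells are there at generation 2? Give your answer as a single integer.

Simulating step by step:
Generation 0 (given above): 22 live cells
Generation 1: 20 live cells
.OO...
.O.OOO
..O...
.O.OOO
.O..OO
.....O
..OO.O
......
...OO.
......
......
Generation 2: 19 live cells
.OOOO.
.O.OO.
.O..O.
.O.O.O
..OO..
..OO.O
....O.
..O...
......
......
......
Population at generation 2: 19

Answer: 19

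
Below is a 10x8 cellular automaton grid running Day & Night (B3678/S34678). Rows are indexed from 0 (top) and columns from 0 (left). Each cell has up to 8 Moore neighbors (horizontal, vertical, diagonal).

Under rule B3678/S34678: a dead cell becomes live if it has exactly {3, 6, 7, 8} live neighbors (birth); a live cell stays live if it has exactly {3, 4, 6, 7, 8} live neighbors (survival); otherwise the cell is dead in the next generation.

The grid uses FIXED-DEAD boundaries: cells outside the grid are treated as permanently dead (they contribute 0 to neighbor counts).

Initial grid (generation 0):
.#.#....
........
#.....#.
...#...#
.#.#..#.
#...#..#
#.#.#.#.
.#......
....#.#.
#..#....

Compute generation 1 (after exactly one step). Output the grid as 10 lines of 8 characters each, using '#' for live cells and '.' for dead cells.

Simulating step by step:
Generation 0 (given above): 21 live cells
Generation 1: 10 live cells
(generation 1 grid is the final answer)

Answer: ........
........
........
..#...#.
..#.#..#
..#...#.
...#.#..
...#....
........
........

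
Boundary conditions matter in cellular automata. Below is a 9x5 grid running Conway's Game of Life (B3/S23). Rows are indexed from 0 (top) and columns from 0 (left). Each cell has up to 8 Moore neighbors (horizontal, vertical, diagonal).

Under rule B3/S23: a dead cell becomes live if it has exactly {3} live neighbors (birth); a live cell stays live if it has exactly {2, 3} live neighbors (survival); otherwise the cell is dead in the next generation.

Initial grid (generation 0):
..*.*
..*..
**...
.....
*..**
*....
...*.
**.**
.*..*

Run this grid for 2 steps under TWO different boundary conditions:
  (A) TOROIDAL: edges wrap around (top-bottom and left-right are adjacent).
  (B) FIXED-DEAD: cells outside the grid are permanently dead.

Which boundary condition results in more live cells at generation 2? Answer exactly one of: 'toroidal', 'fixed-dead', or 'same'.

Answer: toroidal

Derivation:
Under TOROIDAL boundary, generation 2:
*..**
*..**
**...
.*...
**..*
*..*.
**.*.
**.*.
.....
Population = 20

Under FIXED-DEAD boundary, generation 2:
..**.
..**.
**...
**...
.....
.*..*
*....
.....
*...*
Population = 13

Comparison: toroidal=20, fixed-dead=13 -> toroidal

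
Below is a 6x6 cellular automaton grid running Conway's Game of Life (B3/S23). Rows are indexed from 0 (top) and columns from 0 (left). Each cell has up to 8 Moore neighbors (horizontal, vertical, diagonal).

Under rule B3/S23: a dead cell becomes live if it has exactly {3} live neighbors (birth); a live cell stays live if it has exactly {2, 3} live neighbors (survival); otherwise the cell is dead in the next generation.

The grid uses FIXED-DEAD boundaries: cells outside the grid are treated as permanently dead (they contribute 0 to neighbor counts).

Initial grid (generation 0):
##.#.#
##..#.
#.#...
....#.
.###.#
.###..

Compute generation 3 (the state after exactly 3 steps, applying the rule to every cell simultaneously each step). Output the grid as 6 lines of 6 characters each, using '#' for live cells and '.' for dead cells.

Answer: .#.#..
.##.#.
......
..#.#.
..##..
..#...

Derivation:
Simulating step by step:
Generation 0 (given above): 17 live cells
Generation 1: 13 live cells
###.#.
...##.
#..#..
....#.
.#....
.#.##.
Generation 2: 10 live cells
.##.#.
#...#.
...#..
......
..###.
..#...
Generation 3: 10 live cells
(generation 3 grid is the final answer)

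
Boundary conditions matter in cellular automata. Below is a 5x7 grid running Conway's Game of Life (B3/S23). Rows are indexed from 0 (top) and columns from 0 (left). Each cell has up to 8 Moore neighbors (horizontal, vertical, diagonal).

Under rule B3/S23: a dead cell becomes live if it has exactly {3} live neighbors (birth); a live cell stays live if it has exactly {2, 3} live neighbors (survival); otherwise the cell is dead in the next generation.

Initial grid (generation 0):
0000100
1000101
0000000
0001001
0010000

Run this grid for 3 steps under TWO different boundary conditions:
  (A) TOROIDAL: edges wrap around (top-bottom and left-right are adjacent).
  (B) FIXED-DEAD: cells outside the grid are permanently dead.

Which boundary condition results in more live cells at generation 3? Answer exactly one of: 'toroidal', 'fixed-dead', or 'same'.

Answer: toroidal

Derivation:
Under TOROIDAL boundary, generation 3:
0000000
0000011
0000011
0000001
0000000
Population = 5

Under FIXED-DEAD boundary, generation 3:
0000010
0000010
0000010
0000000
0000000
Population = 3

Comparison: toroidal=5, fixed-dead=3 -> toroidal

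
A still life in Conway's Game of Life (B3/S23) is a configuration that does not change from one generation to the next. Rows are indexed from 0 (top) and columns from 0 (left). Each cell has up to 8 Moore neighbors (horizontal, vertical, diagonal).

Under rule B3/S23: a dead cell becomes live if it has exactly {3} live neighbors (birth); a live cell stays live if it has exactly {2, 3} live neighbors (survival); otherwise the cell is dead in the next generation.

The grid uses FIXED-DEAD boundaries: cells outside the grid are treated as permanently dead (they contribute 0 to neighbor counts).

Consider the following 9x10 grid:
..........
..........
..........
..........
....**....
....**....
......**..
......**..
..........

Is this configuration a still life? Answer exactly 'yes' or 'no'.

Answer: no

Derivation:
Compute generation 1 and compare to generation 0 (given above):
Generation 1:
..........
..........
..........
..........
....**....
....*.....
.......*..
......**..
..........
Cell (5,5) differs: gen0=1 vs gen1=0 -> NOT a still life.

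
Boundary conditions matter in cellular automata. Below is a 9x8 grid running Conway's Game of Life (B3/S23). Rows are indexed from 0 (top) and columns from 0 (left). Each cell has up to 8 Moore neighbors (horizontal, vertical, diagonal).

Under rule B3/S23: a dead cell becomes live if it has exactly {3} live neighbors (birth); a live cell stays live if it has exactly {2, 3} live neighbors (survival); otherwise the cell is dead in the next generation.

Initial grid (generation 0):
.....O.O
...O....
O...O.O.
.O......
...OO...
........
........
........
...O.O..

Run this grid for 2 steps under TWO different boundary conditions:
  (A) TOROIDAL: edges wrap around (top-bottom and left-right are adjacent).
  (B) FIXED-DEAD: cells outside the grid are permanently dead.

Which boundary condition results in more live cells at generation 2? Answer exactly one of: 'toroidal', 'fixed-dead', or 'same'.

Under TOROIDAL boundary, generation 2:
....O...
.....OOO
...O....
....O...
....O...
........
........
........
.....O..
Population = 8

Under FIXED-DEAD boundary, generation 2:
.....O..
.....O..
...O..O.
....O...
....O...
........
........
........
........
Population = 6

Comparison: toroidal=8, fixed-dead=6 -> toroidal

Answer: toroidal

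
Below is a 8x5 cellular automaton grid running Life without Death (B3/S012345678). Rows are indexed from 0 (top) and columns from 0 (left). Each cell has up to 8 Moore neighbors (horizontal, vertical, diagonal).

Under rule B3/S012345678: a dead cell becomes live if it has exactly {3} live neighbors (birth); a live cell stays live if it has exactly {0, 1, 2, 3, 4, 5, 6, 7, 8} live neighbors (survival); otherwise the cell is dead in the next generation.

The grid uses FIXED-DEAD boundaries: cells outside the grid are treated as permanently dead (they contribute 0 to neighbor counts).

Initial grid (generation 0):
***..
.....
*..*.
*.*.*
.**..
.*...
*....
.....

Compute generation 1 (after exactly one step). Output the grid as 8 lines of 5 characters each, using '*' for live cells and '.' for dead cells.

Simulating step by step:
Generation 0 (given above): 12 live cells
Generation 1: 19 live cells
(generation 1 grid is the final answer)

Answer: ***..
*.*..
**.*.
*.*.*
****.
***..
*....
.....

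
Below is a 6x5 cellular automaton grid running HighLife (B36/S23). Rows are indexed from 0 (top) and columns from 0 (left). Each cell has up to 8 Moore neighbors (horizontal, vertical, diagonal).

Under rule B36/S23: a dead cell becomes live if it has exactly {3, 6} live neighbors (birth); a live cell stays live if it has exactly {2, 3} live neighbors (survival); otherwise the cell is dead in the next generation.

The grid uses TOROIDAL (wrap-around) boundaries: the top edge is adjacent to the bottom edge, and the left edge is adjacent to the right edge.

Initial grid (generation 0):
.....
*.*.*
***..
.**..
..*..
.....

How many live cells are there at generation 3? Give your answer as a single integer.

Answer: 11

Derivation:
Simulating step by step:
Generation 0 (given above): 9 live cells
Generation 1: 9 live cells
.....
*.***
....*
*..*.
.**..
.....
Generation 2: 14 live cells
...**
*..**
.**..
*****
.**..
.....
Generation 3: 11 live cells
*..*.
**...
*..**
....*
....*
..**.
Population at generation 3: 11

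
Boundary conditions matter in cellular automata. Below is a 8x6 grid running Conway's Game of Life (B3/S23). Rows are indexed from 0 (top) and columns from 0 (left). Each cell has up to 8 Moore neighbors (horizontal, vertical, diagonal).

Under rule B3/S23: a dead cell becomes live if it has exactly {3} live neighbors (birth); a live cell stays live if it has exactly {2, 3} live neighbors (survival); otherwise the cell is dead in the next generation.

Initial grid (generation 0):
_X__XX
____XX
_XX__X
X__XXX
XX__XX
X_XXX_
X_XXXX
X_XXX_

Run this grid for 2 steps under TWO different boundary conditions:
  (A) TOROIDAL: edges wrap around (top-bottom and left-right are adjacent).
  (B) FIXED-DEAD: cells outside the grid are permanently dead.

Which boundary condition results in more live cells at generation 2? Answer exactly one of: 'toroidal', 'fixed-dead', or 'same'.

Answer: fixed-dead

Derivation:
Under TOROIDAL boundary, generation 2:
_X_X__
X__X__
_X____
__X___
______
______
______
_X____
Population = 7

Under FIXED-DEAD boundary, generation 2:
__XXX_
_X_XX_
X_____
X_X___
XX____
XX____
_X____
______
Population = 14

Comparison: toroidal=7, fixed-dead=14 -> fixed-dead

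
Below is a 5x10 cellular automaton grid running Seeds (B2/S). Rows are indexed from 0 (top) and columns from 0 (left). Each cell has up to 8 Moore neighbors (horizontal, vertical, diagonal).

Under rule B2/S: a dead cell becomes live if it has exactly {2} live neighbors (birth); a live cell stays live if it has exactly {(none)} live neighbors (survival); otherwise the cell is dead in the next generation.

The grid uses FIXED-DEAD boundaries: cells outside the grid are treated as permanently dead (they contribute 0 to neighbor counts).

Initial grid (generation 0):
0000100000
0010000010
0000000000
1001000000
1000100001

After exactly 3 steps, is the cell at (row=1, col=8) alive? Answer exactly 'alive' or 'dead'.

Answer: dead

Derivation:
Simulating step by step:
Generation 0 (given above): 8 live cells
Generation 1: 9 live cells
0001000000
0001000000
0111000000
0100100000
0101000000
Generation 2: 6 live cells
0010100000
0100000000
1000000000
0000000000
1000100000
Generation 3: 8 live cells
0101000000
1011000000
0100000000
1100000000
0000000000

Cell (1,8) at generation 3: 0 -> dead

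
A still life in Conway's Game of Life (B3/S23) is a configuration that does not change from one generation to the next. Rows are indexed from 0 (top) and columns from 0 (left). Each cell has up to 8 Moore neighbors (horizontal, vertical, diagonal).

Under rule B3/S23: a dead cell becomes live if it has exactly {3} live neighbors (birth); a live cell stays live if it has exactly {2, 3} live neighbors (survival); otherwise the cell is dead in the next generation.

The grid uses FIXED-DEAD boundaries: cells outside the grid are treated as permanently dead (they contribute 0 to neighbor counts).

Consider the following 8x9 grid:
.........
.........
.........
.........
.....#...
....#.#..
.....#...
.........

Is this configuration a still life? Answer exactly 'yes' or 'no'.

Answer: yes

Derivation:
Compute generation 1 and compare to generation 0 (given above):
Generation 1:
.........
.........
.........
.........
.....#...
....#.#..
.....#...
.........
The grids are IDENTICAL -> still life.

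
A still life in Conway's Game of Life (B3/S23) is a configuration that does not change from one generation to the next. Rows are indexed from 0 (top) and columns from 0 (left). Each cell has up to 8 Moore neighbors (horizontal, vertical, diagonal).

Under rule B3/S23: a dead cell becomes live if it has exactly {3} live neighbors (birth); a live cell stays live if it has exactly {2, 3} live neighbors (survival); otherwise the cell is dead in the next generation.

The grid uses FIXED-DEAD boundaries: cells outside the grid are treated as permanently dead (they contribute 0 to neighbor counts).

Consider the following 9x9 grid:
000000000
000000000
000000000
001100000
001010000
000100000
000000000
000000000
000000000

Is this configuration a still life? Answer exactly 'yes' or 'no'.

Answer: yes

Derivation:
Compute generation 1 and compare to generation 0 (given above):
Generation 1:
000000000
000000000
000000000
001100000
001010000
000100000
000000000
000000000
000000000
The grids are IDENTICAL -> still life.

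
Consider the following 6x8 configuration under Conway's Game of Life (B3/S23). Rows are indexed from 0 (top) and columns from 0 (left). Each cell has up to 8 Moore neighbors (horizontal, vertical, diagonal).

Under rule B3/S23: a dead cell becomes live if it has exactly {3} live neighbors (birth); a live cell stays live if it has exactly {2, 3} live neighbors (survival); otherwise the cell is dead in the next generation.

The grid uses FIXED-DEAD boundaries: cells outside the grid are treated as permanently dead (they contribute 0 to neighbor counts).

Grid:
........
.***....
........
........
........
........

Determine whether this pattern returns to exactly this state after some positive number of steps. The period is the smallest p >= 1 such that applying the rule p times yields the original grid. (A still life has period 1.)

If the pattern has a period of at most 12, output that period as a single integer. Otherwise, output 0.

Answer: 2

Derivation:
Simulating and comparing each generation to the original:
Gen 0 (original, given above): 3 live cells
Gen 1: 3 live cells, differs from original
Gen 2: 3 live cells, MATCHES original -> period = 2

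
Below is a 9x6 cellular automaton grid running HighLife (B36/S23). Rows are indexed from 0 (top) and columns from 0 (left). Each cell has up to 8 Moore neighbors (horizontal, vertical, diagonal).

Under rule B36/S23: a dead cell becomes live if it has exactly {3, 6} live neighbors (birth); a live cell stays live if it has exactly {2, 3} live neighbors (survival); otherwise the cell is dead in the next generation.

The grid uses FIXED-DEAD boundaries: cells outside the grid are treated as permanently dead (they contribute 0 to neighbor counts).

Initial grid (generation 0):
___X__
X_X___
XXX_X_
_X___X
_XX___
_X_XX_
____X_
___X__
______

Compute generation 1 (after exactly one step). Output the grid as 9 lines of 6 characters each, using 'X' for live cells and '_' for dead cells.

Answer: ______
X_X___
X_XX__
___X__
XX_XX_
_X_XX_
__X_X_
______
______

Derivation:
Simulating step by step:
Generation 0 (given above): 16 live cells
Generation 1: 15 live cells
(generation 1 grid is the final answer)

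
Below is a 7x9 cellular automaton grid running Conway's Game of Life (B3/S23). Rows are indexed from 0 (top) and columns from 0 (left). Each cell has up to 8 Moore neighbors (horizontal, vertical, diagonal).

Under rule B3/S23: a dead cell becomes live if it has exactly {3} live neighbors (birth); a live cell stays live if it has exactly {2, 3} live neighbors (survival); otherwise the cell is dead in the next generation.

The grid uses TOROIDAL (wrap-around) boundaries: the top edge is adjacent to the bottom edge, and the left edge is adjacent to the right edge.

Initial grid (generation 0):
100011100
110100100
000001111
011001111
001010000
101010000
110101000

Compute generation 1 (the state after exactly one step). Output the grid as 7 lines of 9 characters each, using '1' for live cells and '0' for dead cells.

Answer: 000100101
110000000
000010000
111110001
101010111
101011000
101100101

Derivation:
Simulating step by step:
Generation 0 (given above): 27 live cells
Generation 1: 27 live cells
(generation 1 grid is the final answer)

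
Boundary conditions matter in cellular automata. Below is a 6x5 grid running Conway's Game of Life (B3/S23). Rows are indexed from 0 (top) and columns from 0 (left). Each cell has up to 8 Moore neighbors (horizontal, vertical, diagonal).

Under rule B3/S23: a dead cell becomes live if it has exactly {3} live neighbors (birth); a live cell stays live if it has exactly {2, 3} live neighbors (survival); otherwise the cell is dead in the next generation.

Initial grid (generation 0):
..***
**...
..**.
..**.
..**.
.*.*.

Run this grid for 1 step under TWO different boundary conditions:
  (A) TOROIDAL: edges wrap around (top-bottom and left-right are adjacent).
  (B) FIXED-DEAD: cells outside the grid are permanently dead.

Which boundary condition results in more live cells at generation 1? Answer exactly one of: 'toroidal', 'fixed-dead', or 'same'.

Answer: same

Derivation:
Under TOROIDAL boundary, generation 1:
...**
**...
...**
.*..*
.*..*
.*...
Population = 11

Under FIXED-DEAD boundary, generation 1:
.***.
.*..*
...*.
.*..*
.*..*
...*.
Population = 11

Comparison: toroidal=11, fixed-dead=11 -> same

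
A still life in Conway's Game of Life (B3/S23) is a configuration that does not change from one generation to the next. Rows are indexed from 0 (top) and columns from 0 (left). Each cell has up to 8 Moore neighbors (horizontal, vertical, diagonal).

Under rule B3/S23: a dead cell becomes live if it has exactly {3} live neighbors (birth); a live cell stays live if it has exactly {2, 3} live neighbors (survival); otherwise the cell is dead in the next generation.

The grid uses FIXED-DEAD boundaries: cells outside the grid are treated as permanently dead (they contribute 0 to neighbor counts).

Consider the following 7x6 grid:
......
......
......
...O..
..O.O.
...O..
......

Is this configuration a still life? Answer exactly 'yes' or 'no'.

Compute generation 1 and compare to generation 0 (given above):
Generation 1:
......
......
......
...O..
..O.O.
...O..
......
The grids are IDENTICAL -> still life.

Answer: yes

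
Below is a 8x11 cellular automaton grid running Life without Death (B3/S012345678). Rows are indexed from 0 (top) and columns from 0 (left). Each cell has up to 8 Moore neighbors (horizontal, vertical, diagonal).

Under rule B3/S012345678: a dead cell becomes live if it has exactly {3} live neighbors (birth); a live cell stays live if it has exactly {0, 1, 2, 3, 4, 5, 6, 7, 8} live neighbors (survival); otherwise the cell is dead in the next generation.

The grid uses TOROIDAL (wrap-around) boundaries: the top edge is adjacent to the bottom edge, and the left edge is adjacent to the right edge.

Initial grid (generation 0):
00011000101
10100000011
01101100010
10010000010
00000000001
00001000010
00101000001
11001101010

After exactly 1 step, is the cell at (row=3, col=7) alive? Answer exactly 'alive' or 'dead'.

Simulating step by step:
Generation 0 (given above): 28 live cells
Generation 1: 45 live cells
00111100101
10100100111
01101100110
11111000010
00000000011
00011000011
11101000111
11101101110

Cell (3,7) at generation 1: 0 -> dead

Answer: dead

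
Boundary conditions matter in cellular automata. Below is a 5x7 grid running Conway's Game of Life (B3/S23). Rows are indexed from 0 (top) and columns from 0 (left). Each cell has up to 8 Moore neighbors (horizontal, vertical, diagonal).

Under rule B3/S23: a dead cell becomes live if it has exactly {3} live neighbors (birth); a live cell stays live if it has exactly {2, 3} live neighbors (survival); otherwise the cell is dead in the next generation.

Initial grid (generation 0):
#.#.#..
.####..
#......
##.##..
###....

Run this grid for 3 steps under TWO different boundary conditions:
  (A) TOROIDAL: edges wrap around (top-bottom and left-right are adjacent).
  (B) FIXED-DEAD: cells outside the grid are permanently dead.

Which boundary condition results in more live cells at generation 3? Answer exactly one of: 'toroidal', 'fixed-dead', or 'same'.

Answer: toroidal

Derivation:
Under TOROIDAL boundary, generation 3:
.##.#..
...##..
.##.#..
..##...
...##..
Population = 12

Under FIXED-DEAD boundary, generation 3:
.......
..#....
.#.#...
.#..#..
.#.#...
Population = 7

Comparison: toroidal=12, fixed-dead=7 -> toroidal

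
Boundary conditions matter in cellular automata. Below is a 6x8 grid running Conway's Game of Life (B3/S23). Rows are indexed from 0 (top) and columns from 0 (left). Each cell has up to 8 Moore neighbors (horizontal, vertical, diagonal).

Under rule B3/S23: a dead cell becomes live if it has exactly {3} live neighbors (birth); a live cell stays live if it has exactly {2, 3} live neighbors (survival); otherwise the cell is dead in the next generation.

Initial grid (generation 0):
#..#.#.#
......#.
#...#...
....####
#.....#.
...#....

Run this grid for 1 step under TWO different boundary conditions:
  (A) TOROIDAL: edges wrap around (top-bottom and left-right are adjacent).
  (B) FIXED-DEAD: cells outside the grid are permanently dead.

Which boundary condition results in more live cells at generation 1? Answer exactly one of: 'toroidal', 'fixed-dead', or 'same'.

Under TOROIDAL boundary, generation 1:
....#.##
#...###.
....#...
#...#.#.
....#.#.
#...#.#.
Population = 16

Under FIXED-DEAD boundary, generation 1:
......#.
....###.
....#..#
....#.##
....#.##
........
Population = 12

Comparison: toroidal=16, fixed-dead=12 -> toroidal

Answer: toroidal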